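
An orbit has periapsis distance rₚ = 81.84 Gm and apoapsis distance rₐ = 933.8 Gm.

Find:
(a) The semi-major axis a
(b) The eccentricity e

Convert to SI: rₚ = 81.84 Gm = 8.184e+10 m; rₐ = 933.8 Gm = 9.338e+11 m.
(a) a = (rₚ + rₐ) / 2 = (8.184e+10 + 9.338e+11) / 2 ≈ 5.078e+11 m = 507.8 Gm.
(b) e = (rₐ − rₚ) / (rₐ + rₚ) = (9.338e+11 − 8.184e+10) / (9.338e+11 + 8.184e+10) ≈ 0.8388.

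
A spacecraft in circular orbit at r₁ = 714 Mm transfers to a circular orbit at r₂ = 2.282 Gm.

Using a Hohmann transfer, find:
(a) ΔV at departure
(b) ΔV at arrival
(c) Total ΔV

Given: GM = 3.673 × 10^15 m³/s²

Convert to SI: r₁ = 714 Mm = 7.14e+08 m; r₂ = 2.282 Gm = 2.282e+09 m.
Transfer semi-major axis: a_t = (r₁ + r₂)/2 = (7.14e+08 + 2.282e+09)/2 = 1.498e+09 m.
Circular speeds: v₁ = √(GM/r₁) = 2268.1 m/s, v₂ = √(GM/r₂) = 1268.68 m/s.
Transfer speeds (vis-viva v² = GM(2/r − 1/a_t)): v₁ᵗ = 2799.39 m/s, v₂ᵗ = 875.882 m/s.
(a) ΔV₁ = |v₁ᵗ − v₁| ≈ 531.3 m/s = 531.3 m/s.
(b) ΔV₂ = |v₂ − v₂ᵗ| ≈ 392.8 m/s = 392.8 m/s.
(c) ΔV_total = ΔV₁ + ΔV₂ ≈ 924.1 m/s = 924.1 m/s.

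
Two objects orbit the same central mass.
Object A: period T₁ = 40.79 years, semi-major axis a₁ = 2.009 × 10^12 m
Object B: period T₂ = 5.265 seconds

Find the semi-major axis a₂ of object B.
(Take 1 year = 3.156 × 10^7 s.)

Convert to SI: T₁ = 40.79 years = 1.28733e+09 s.
Kepler's third law: (T₁/T₂)² = (a₁/a₂)³ ⇒ a₂ = a₁ · (T₂/T₁)^(2/3).
T₂/T₁ = 5.265 / 1.28733e+09 = 4.08985e-09.
a₂ = 2.009e+12 · (4.08985e-09)^(2/3) m ≈ 5.138e+06 m = 5.138 × 10^6 m.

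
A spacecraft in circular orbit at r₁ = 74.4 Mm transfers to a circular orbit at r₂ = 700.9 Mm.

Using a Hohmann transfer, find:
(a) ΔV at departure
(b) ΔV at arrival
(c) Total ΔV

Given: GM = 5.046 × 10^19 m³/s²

Convert to SI: r₁ = 74.4 Mm = 7.44e+07 m; r₂ = 700.9 Mm = 7.009e+08 m.
Transfer semi-major axis: a_t = (r₁ + r₂)/2 = (7.44e+07 + 7.009e+08)/2 = 3.8765e+08 m.
Circular speeds: v₁ = √(GM/r₁) = 823545 m/s, v₂ = √(GM/r₂) = 268315 m/s.
Transfer speeds (vis-viva v² = GM(2/r − 1/a_t)): v₁ᵗ = 1.10738e+06 m/s, v₂ᵗ = 117547 m/s.
(a) ΔV₁ = |v₁ᵗ − v₁| ≈ 2.838e+05 m/s = 283.8 km/s.
(b) ΔV₂ = |v₂ − v₂ᵗ| ≈ 1.508e+05 m/s = 150.8 km/s.
(c) ΔV_total = ΔV₁ + ΔV₂ ≈ 4.346e+05 m/s = 434.6 km/s.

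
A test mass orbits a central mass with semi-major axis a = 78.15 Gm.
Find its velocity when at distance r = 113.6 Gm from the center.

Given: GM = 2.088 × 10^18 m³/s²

Convert to SI: a = 78.15 Gm = 7.815e+10 m; r = 113.6 Gm = 1.136e+11 m.
Vis-viva: v = √(GM · (2/r − 1/a)).
2/r − 1/a = 2/1.136e+11 − 1/7.815e+10 = 4.80973e-12 m⁻¹.
v = √(2.088e+18 · 4.80973e-12) m/s ≈ 3169 m/s = 3.169 km/s.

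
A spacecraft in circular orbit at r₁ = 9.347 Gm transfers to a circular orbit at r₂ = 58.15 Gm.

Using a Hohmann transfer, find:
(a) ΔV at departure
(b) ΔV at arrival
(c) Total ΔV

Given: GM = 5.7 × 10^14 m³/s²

Convert to SI: r₁ = 9.347 Gm = 9.347e+09 m; r₂ = 58.15 Gm = 5.815e+10 m.
Transfer semi-major axis: a_t = (r₁ + r₂)/2 = (9.347e+09 + 5.815e+10)/2 = 3.37485e+10 m.
Circular speeds: v₁ = √(GM/r₁) = 246.946 m/s, v₂ = √(GM/r₂) = 99.0062 m/s.
Transfer speeds (vis-viva v² = GM(2/r − 1/a_t)): v₁ᵗ = 324.152 m/s, v₂ᵗ = 52.104 m/s.
(a) ΔV₁ = |v₁ᵗ − v₁| ≈ 77.21 m/s = 77.21 m/s.
(b) ΔV₂ = |v₂ − v₂ᵗ| ≈ 46.9 m/s = 46.9 m/s.
(c) ΔV_total = ΔV₁ + ΔV₂ ≈ 124.1 m/s = 124.1 m/s.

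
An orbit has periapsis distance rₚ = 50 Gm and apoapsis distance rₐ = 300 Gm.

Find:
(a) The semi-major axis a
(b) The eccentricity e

Convert to SI: rₚ = 50 Gm = 5e+10 m; rₐ = 300 Gm = 3e+11 m.
(a) a = (rₚ + rₐ) / 2 = (5e+10 + 3e+11) / 2 ≈ 1.75e+11 m = 175 Gm.
(b) e = (rₐ − rₚ) / (rₐ + rₚ) = (3e+11 − 5e+10) / (3e+11 + 5e+10) ≈ 0.7143.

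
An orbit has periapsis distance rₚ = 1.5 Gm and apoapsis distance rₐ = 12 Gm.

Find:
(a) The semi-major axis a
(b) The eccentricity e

Convert to SI: rₚ = 1.5 Gm = 1.5e+09 m; rₐ = 12 Gm = 1.2e+10 m.
(a) a = (rₚ + rₐ) / 2 = (1.5e+09 + 1.2e+10) / 2 ≈ 6.75e+09 m = 6.75 Gm.
(b) e = (rₐ − rₚ) / (rₐ + rₚ) = (1.2e+10 − 1.5e+09) / (1.2e+10 + 1.5e+09) ≈ 0.7778.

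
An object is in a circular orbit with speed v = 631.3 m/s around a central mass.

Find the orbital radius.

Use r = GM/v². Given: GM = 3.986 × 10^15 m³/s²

For a circular orbit, v² = GM / r, so r = GM / v².
r = 3.986e+15 / (631.3)² m ≈ 1e+10 m = 10 Gm.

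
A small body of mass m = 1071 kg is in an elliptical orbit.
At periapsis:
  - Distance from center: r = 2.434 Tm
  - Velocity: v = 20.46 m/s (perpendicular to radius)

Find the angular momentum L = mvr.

Convert to SI: r = 2.434 Tm = 2.434e+12 m.
Since v is perpendicular to r, L = m · v · r.
L = 1071 · 20.46 · 2.434e+12 kg·m²/s ≈ 5.334e+16 kg·m²/s.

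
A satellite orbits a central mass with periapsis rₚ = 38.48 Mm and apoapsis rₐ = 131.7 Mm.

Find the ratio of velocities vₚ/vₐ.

Convert to SI: rₚ = 38.48 Mm = 3.848e+07 m; rₐ = 131.7 Mm = 1.317e+08 m.
Conservation of angular momentum gives rₚvₚ = rₐvₐ, so vₚ/vₐ = rₐ/rₚ.
vₚ/vₐ = 1.317e+08 / 3.848e+07 ≈ 3.423.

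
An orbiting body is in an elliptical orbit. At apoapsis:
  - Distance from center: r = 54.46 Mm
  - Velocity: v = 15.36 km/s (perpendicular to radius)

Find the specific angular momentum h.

Convert to SI: r = 54.46 Mm = 5.446e+07 m; v = 15.36 km/s = 15360 m/s.
With v perpendicular to r, h = r · v.
h = 5.446e+07 · 15360 m²/s ≈ 8.365e+11 m²/s.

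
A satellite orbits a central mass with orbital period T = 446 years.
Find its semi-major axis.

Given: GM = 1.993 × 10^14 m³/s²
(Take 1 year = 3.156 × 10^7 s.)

Convert to SI: T = 446 years = 1.40758e+10 s.
Invert Kepler's third law: a = (GM · T² / (4π²))^(1/3).
Substituting T = 1.40758e+10 s and GM = 1.993e+14 m³/s²:
a = (1.993e+14 · (1.40758e+10)² / (4π²))^(1/3) m
a ≈ 1e+11 m = 100 Gm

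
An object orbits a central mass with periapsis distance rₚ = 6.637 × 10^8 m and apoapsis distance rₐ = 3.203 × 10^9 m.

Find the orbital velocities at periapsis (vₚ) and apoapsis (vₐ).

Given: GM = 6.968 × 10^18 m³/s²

Use the vis-viva equation v² = GM(2/r − 1/a) with a = (rₚ + rₐ)/2 = (6.637e+08 + 3.203e+09)/2 = 1.93335e+09 m.
vₚ = √(GM · (2/rₚ − 1/a)) = √(6.968e+18 · (2/6.637e+08 − 1/1.93335e+09)) m/s ≈ 1.319e+05 m/s = 131.9 km/s.
vₐ = √(GM · (2/rₐ − 1/a)) = √(6.968e+18 · (2/3.203e+09 − 1/1.93335e+09)) m/s ≈ 2.733e+04 m/s = 27.33 km/s.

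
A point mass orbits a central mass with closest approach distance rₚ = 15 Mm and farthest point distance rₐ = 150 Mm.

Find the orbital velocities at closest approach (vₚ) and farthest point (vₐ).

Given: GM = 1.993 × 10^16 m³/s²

Convert to SI: rₚ = 15 Mm = 1.5e+07 m; rₐ = 150 Mm = 1.5e+08 m.
Use the vis-viva equation v² = GM(2/r − 1/a) with a = (rₚ + rₐ)/2 = (1.5e+07 + 1.5e+08)/2 = 8.25e+07 m.
vₚ = √(GM · (2/rₚ − 1/a)) = √(1.993e+16 · (2/1.5e+07 − 1/8.25e+07)) m/s ≈ 4.915e+04 m/s = 49.15 km/s.
vₐ = √(GM · (2/rₐ − 1/a)) = √(1.993e+16 · (2/1.5e+08 − 1/8.25e+07)) m/s ≈ 4915 m/s = 4.915 km/s.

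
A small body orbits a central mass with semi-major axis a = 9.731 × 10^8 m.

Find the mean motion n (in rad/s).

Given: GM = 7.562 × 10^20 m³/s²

n = √(GM / a³).
n = √(7.562e+20 / (9.731e+08)³) rad/s ≈ 0.0009059 rad/s.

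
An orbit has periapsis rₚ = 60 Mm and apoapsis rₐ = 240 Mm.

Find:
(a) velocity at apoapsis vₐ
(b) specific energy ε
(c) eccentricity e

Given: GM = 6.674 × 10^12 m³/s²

Convert to SI: rₚ = 60 Mm = 6e+07 m; rₐ = 240 Mm = 2.4e+08 m.
(a) With a = (rₚ + rₐ)/2 = 1.5e+08 m, vₐ = √(GM (2/rₐ − 1/a)) = √(6.674e+12 · (2/2.4e+08 − 1/1.5e+08)) m/s ≈ 105.5 m/s
(b) With a = (rₚ + rₐ)/2 = 1.5e+08 m, ε = −GM/(2a) = −6.674e+12/(2 · 1.5e+08) J/kg ≈ -2.225e+04 J/kg
(c) e = (rₐ − rₚ)/(rₐ + rₚ) = (2.4e+08 − 6e+07)/(2.4e+08 + 6e+07) ≈ 0.6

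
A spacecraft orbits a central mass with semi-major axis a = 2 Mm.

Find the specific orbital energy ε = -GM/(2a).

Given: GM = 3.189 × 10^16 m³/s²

Convert to SI: a = 2 Mm = 2e+06 m.
ε = −GM / (2a).
ε = −3.189e+16 / (2 · 2e+06) J/kg ≈ -7.972e+09 J/kg = -7.973 GJ/kg.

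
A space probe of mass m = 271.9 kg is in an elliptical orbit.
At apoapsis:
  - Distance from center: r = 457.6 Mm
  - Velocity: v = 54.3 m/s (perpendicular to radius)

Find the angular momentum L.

Convert to SI: r = 457.6 Mm = 4.576e+08 m.
Since v is perpendicular to r, L = m · v · r.
L = 271.9 · 54.3 · 4.576e+08 kg·m²/s ≈ 6.756e+12 kg·m²/s.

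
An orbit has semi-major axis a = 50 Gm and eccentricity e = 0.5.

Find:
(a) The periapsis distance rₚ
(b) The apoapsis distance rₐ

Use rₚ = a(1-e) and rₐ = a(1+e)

Convert to SI: a = 50 Gm = 5e+10 m.
(a) rₚ = a(1 − e) = 5e+10 · (1 − 0.5) = 5e+10 · 0.5 ≈ 2.5e+10 m = 25 Gm.
(b) rₐ = a(1 + e) = 5e+10 · (1 + 0.5) = 5e+10 · 1.5 ≈ 7.5e+10 m = 75 Gm.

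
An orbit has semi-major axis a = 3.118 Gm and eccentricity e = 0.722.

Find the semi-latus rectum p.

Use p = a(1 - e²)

Convert to SI: a = 3.118 Gm = 3.118e+09 m.
p = a (1 − e²).
p = 3.118e+09 · (1 − (0.722)²) = 3.118e+09 · 0.478716 ≈ 1.493e+09 m = 1.493 Gm.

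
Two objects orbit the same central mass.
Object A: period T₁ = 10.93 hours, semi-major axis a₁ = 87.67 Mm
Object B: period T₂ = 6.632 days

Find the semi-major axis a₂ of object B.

Convert to SI: T₁ = 10.93 hours = 39348 s; a₁ = 87.67 Mm = 8.767e+07 m; T₂ = 6.632 days = 573005 s.
Kepler's third law: (T₁/T₂)² = (a₁/a₂)³ ⇒ a₂ = a₁ · (T₂/T₁)^(2/3).
T₂/T₁ = 573005 / 39348 = 14.5625.
a₂ = 8.767e+07 · (14.5625)^(2/3) m ≈ 5.228e+08 m = 522.8 Mm.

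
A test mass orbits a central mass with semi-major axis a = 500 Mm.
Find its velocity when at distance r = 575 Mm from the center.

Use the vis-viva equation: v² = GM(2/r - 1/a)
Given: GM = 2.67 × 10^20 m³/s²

Convert to SI: a = 500 Mm = 5e+08 m; r = 575 Mm = 5.75e+08 m.
Vis-viva: v = √(GM · (2/r − 1/a)).
2/r − 1/a = 2/5.75e+08 − 1/5e+08 = 1.47826e-09 m⁻¹.
v = √(2.67e+20 · 1.47826e-09) m/s ≈ 6.282e+05 m/s = 628.2 km/s.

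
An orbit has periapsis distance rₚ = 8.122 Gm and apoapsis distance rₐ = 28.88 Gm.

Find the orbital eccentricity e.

Convert to SI: rₚ = 8.122 Gm = 8.122e+09 m; rₐ = 28.88 Gm = 2.888e+10 m.
e = (rₐ − rₚ) / (rₐ + rₚ).
e = (2.888e+10 − 8.122e+09) / (2.888e+10 + 8.122e+09) = 2.0758e+10 / 3.7002e+10 ≈ 0.561.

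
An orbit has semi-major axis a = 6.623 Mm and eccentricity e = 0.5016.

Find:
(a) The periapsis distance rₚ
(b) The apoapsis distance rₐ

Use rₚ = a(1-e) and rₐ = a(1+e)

Convert to SI: a = 6.623 Mm = 6.623e+06 m.
(a) rₚ = a(1 − e) = 6.623e+06 · (1 − 0.5016) = 6.623e+06 · 0.4984 ≈ 3.301e+06 m = 3.301 Mm.
(b) rₐ = a(1 + e) = 6.623e+06 · (1 + 0.5016) = 6.623e+06 · 1.5016 ≈ 9.945e+06 m = 9.945 Mm.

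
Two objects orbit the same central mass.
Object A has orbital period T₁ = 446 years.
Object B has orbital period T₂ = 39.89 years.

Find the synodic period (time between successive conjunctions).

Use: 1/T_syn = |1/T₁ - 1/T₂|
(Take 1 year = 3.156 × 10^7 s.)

Convert to SI: T₁ = 446 years = 1.40758e+10 s; T₂ = 39.89 years = 1.25893e+09 s.
T_syn = |T₁ · T₂ / (T₁ − T₂)|.
T_syn = |1.40758e+10 · 1.25893e+09 / (1.40758e+10 − 1.25893e+09)| s ≈ 1.383e+09 s = 43.81 years.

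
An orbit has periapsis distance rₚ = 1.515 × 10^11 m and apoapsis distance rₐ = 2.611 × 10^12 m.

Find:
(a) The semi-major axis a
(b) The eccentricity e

(a) a = (rₚ + rₐ) / 2 = (1.515e+11 + 2.611e+12) / 2 ≈ 1.381e+12 m = 1.381 × 10^12 m.
(b) e = (rₐ − rₚ) / (rₐ + rₚ) = (2.611e+12 − 1.515e+11) / (2.611e+12 + 1.515e+11) ≈ 0.8903.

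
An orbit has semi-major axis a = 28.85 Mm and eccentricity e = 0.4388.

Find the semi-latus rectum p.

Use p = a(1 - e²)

Convert to SI: a = 28.85 Mm = 2.885e+07 m.
p = a (1 − e²).
p = 2.885e+07 · (1 − (0.4388)²) = 2.885e+07 · 0.807455 ≈ 2.33e+07 m = 23.3 Mm.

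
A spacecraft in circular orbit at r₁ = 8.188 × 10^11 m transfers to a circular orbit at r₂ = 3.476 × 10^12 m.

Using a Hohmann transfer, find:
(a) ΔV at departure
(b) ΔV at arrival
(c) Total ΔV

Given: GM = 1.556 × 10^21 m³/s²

Transfer semi-major axis: a_t = (r₁ + r₂)/2 = (8.188e+11 + 3.476e+12)/2 = 2.1474e+12 m.
Circular speeds: v₁ = √(GM/r₁) = 43592.9 m/s, v₂ = √(GM/r₂) = 21157.5 m/s.
Transfer speeds (vis-viva v² = GM(2/r − 1/a_t)): v₁ᵗ = 55462.5 m/s, v₂ᵗ = 13064.6 m/s.
(a) ΔV₁ = |v₁ᵗ − v₁| ≈ 1.187e+04 m/s = 11.87 km/s.
(b) ΔV₂ = |v₂ − v₂ᵗ| ≈ 8093 m/s = 8.093 km/s.
(c) ΔV_total = ΔV₁ + ΔV₂ ≈ 1.996e+04 m/s = 19.96 km/s.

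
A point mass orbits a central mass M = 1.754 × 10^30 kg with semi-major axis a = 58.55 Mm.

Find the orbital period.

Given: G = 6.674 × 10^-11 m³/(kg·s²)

Convert to SI: a = 58.55 Mm = 5.855e+07 m.
GM = G · M = 6.674e-11 · 1.754e+30 = 1.17062e+20 m³/s².
Kepler's third law: T = 2π √(a³ / GM).
Substituting a = 5.855e+07 m and GM = 1.17062e+20 m³/s²:
T = 2π √((5.855e+07)³ / 1.17062e+20) s
T ≈ 260.2 s = 4.336 minutes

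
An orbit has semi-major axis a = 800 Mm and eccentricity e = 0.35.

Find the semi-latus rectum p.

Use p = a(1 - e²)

Convert to SI: a = 800 Mm = 8e+08 m.
p = a (1 − e²).
p = 8e+08 · (1 − (0.35)²) = 8e+08 · 0.8775 ≈ 7.02e+08 m = 702 Mm.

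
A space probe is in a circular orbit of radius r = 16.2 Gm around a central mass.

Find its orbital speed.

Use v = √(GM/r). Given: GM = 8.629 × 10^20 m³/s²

Convert to SI: r = 16.2 Gm = 1.62e+10 m.
For a circular orbit, gravity supplies the centripetal force, so v = √(GM / r).
v = √(8.629e+20 / 1.62e+10) m/s ≈ 2.308e+05 m/s = 230.8 km/s.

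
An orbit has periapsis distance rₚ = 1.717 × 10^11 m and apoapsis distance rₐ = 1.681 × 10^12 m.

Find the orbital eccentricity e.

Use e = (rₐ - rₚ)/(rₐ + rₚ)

e = (rₐ − rₚ) / (rₐ + rₚ).
e = (1.681e+12 − 1.717e+11) / (1.681e+12 + 1.717e+11) = 1.5093e+12 / 1.8527e+12 ≈ 0.8146.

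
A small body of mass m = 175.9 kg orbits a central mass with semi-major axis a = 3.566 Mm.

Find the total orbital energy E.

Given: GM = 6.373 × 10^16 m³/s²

Convert to SI: a = 3.566 Mm = 3.566e+06 m.
E = −GMm / (2a).
E = −6.373e+16 · 175.9 / (2 · 3.566e+06) J ≈ -1.572e+12 J = -1.572 TJ.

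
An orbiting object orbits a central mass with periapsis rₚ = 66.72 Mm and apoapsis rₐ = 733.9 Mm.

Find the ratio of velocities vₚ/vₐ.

Convert to SI: rₚ = 66.72 Mm = 6.672e+07 m; rₐ = 733.9 Mm = 7.339e+08 m.
Conservation of angular momentum gives rₚvₚ = rₐvₐ, so vₚ/vₐ = rₐ/rₚ.
vₚ/vₐ = 7.339e+08 / 6.672e+07 ≈ 11.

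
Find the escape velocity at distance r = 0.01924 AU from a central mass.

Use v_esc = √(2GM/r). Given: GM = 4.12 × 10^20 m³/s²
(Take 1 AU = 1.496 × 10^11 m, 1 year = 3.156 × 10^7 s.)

Convert to SI: r = 0.01924 AU = 2.8783e+09 m.
Escape velocity comes from setting total energy to zero: ½v² − GM/r = 0 ⇒ v_esc = √(2GM / r).
v_esc = √(2 · 4.12e+20 / 2.8783e+09) m/s ≈ 5.351e+05 m/s = 112.9 AU/year.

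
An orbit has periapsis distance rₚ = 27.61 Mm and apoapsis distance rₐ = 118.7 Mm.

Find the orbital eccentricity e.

Convert to SI: rₚ = 27.61 Mm = 2.761e+07 m; rₐ = 118.7 Mm = 1.187e+08 m.
e = (rₐ − rₚ) / (rₐ + rₚ).
e = (1.187e+08 − 2.761e+07) / (1.187e+08 + 2.761e+07) = 9.109e+07 / 1.4631e+08 ≈ 0.6226.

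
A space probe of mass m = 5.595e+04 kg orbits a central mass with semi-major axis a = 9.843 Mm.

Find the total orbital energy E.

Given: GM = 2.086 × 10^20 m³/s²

Convert to SI: a = 9.843 Mm = 9.843e+06 m.
E = −GMm / (2a).
E = −2.086e+20 · 5.595e+04 / (2 · 9.843e+06) J ≈ -5.929e+17 J = -592.9 PJ.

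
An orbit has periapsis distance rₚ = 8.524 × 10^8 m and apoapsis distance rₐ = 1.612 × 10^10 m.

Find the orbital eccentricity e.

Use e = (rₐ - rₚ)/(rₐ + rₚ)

e = (rₐ − rₚ) / (rₐ + rₚ).
e = (1.612e+10 − 8.524e+08) / (1.612e+10 + 8.524e+08) = 1.52676e+10 / 1.69724e+10 ≈ 0.8996.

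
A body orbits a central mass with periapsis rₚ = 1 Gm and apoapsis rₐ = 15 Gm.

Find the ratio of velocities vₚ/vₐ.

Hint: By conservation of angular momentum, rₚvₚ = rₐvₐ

Convert to SI: rₚ = 1 Gm = 1e+09 m; rₐ = 15 Gm = 1.5e+10 m.
Conservation of angular momentum gives rₚvₚ = rₐvₐ, so vₚ/vₐ = rₐ/rₚ.
vₚ/vₐ = 1.5e+10 / 1e+09 ≈ 15.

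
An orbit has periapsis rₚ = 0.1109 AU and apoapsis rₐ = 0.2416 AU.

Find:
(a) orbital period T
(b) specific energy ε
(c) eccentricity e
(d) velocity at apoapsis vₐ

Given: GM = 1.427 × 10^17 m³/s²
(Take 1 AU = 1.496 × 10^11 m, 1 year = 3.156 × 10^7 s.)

Convert to SI: rₚ = 0.1109 AU = 1.65906e+10 m; rₐ = 0.2416 AU = 3.61434e+10 m.
(a) With a = (rₚ + rₐ)/2 = 2.6367e+10 m, T = 2π √(a³/GM) = 2π √((2.6367e+10)³/1.427e+17) s ≈ 7.121e+07 s
(b) With a = (rₚ + rₐ)/2 = 2.6367e+10 m, ε = −GM/(2a) = −1.427e+17/(2 · 2.6367e+10) J/kg ≈ -2.706e+06 J/kg
(c) e = (rₐ − rₚ)/(rₐ + rₚ) = (3.61434e+10 − 1.65906e+10)/(3.61434e+10 + 1.65906e+10) ≈ 0.3708
(d) With a = (rₚ + rₐ)/2 = 2.6367e+10 m, vₐ = √(GM (2/rₐ − 1/a)) = √(1.427e+17 · (2/3.61434e+10 − 1/2.6367e+10)) m/s ≈ 1576 m/s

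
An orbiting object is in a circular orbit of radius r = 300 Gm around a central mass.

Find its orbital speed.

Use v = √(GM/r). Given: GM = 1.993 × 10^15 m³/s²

Convert to SI: r = 300 Gm = 3e+11 m.
For a circular orbit, gravity supplies the centripetal force, so v = √(GM / r).
v = √(1.993e+15 / 3e+11) m/s ≈ 81.51 m/s = 81.51 m/s.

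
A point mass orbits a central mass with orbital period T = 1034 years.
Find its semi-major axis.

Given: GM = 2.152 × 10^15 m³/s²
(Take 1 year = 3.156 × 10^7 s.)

Convert to SI: T = 1034 years = 3.2633e+10 s.
Invert Kepler's third law: a = (GM · T² / (4π²))^(1/3).
Substituting T = 3.2633e+10 s and GM = 2.152e+15 m³/s²:
a = (2.152e+15 · (3.2633e+10)² / (4π²))^(1/3) m
a ≈ 3.872e+11 m = 387.2 Gm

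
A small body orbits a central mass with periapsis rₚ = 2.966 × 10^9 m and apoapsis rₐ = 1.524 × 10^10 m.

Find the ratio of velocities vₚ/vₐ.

Conservation of angular momentum gives rₚvₚ = rₐvₐ, so vₚ/vₐ = rₐ/rₚ.
vₚ/vₐ = 1.524e+10 / 2.966e+09 ≈ 5.138.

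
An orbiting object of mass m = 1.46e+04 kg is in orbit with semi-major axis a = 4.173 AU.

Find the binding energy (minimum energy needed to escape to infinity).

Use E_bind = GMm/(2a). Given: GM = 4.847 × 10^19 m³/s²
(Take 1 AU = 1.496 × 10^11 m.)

Convert to SI: a = 4.173 AU = 6.24281e+11 m.
Total orbital energy is E = −GMm/(2a); binding energy is E_bind = −E = GMm/(2a).
E_bind = 4.847e+19 · 1.46e+04 / (2 · 6.24281e+11) J ≈ 5.668e+11 J = 566.8 GJ.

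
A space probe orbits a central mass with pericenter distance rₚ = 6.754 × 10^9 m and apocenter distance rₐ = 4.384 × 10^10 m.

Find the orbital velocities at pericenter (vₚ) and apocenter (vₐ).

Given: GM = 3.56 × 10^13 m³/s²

Use the vis-viva equation v² = GM(2/r − 1/a) with a = (rₚ + rₐ)/2 = (6.754e+09 + 4.384e+10)/2 = 2.5297e+10 m.
vₚ = √(GM · (2/rₚ − 1/a)) = √(3.56e+13 · (2/6.754e+09 − 1/2.5297e+10)) m/s ≈ 95.58 m/s = 95.58 m/s.
vₐ = √(GM · (2/rₐ − 1/a)) = √(3.56e+13 · (2/4.384e+10 − 1/2.5297e+10)) m/s ≈ 14.72 m/s = 14.72 m/s.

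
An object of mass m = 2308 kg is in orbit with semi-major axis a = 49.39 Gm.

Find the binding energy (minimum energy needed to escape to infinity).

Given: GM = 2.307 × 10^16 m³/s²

Convert to SI: a = 49.39 Gm = 4.939e+10 m.
Total orbital energy is E = −GMm/(2a); binding energy is E_bind = −E = GMm/(2a).
E_bind = 2.307e+16 · 2308 / (2 · 4.939e+10) J ≈ 5.39e+08 J = 539 MJ.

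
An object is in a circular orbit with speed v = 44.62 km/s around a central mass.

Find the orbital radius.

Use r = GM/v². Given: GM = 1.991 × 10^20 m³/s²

Convert to SI: v = 44.62 km/s = 44620 m/s.
For a circular orbit, v² = GM / r, so r = GM / v².
r = 1.991e+20 / (44620)² m ≈ 1e+11 m = 100 Gm.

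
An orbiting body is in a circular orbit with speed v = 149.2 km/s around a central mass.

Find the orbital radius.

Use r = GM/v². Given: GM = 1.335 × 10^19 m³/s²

Convert to SI: v = 149.2 km/s = 149200 m/s.
For a circular orbit, v² = GM / r, so r = GM / v².
r = 1.335e+19 / (149200)² m ≈ 5.997e+08 m = 599.7 Mm.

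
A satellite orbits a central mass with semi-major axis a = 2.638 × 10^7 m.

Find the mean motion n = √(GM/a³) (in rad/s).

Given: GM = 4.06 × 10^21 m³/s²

n = √(GM / a³).
n = √(4.06e+21 / (2.638e+07)³) rad/s ≈ 0.4703 rad/s.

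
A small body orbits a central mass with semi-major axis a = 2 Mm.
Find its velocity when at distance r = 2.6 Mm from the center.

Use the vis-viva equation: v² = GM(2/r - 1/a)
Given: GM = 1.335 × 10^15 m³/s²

Convert to SI: a = 2 Mm = 2e+06 m; r = 2.6 Mm = 2.6e+06 m.
Vis-viva: v = √(GM · (2/r − 1/a)).
2/r − 1/a = 2/2.6e+06 − 1/2e+06 = 2.69231e-07 m⁻¹.
v = √(1.335e+15 · 2.69231e-07) m/s ≈ 1.896e+04 m/s = 18.96 km/s.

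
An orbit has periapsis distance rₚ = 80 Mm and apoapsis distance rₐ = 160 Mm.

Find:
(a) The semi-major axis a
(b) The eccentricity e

Convert to SI: rₚ = 80 Mm = 8e+07 m; rₐ = 160 Mm = 1.6e+08 m.
(a) a = (rₚ + rₐ) / 2 = (8e+07 + 1.6e+08) / 2 ≈ 1.2e+08 m = 120 Mm.
(b) e = (rₐ − rₚ) / (rₐ + rₚ) = (1.6e+08 − 8e+07) / (1.6e+08 + 8e+07) ≈ 0.3333.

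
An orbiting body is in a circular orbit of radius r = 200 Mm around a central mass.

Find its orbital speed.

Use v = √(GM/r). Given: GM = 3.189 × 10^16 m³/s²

Convert to SI: r = 200 Mm = 2e+08 m.
For a circular orbit, gravity supplies the centripetal force, so v = √(GM / r).
v = √(3.189e+16 / 2e+08) m/s ≈ 1.263e+04 m/s = 12.63 km/s.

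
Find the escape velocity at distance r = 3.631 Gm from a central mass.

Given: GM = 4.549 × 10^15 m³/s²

Convert to SI: r = 3.631 Gm = 3.631e+09 m.
Escape velocity comes from setting total energy to zero: ½v² − GM/r = 0 ⇒ v_esc = √(2GM / r).
v_esc = √(2 · 4.549e+15 / 3.631e+09) m/s ≈ 1583 m/s = 1.583 km/s.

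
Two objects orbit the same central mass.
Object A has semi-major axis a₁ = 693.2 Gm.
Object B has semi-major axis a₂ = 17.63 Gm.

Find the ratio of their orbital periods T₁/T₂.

Convert to SI: a₁ = 693.2 Gm = 6.932e+11 m; a₂ = 17.63 Gm = 1.763e+10 m.
From Kepler's third law, (T₁/T₂)² = (a₁/a₂)³, so T₁/T₂ = (a₁/a₂)^(3/2).
a₁/a₂ = 6.932e+11 / 1.763e+10 = 39.3193.
T₁/T₂ = (39.3193)^(3/2) ≈ 246.6.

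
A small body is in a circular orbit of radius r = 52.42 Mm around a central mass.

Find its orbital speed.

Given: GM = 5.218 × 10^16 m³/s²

Convert to SI: r = 52.42 Mm = 5.242e+07 m.
For a circular orbit, gravity supplies the centripetal force, so v = √(GM / r).
v = √(5.218e+16 / 5.242e+07) m/s ≈ 3.155e+04 m/s = 31.55 km/s.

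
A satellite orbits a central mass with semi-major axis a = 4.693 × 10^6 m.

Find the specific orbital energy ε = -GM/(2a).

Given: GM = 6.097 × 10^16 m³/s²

ε = −GM / (2a).
ε = −6.097e+16 / (2 · 4.693e+06) J/kg ≈ -6.496e+09 J/kg = -6.496 GJ/kg.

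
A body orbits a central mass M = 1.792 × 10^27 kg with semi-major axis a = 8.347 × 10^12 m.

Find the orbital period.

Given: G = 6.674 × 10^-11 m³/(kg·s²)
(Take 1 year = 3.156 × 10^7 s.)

GM = G · M = 6.674e-11 · 1.792e+27 = 1.19598e+17 m³/s².
Kepler's third law: T = 2π √(a³ / GM).
Substituting a = 8.347e+12 m and GM = 1.19598e+17 m³/s²:
T = 2π √((8.347e+12)³ / 1.19598e+17) s
T ≈ 4.381e+11 s = 1.388e+04 years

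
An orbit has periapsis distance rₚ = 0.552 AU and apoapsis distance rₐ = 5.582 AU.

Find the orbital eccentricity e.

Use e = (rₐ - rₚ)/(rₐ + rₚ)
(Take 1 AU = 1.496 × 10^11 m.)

Convert to SI: rₚ = 0.552 AU = 8.25792e+10 m; rₐ = 5.582 AU = 8.35067e+11 m.
e = (rₐ − rₚ) / (rₐ + rₚ).
e = (8.35067e+11 − 8.25792e+10) / (8.35067e+11 + 8.25792e+10) = 7.52488e+11 / 9.17646e+11 ≈ 0.82.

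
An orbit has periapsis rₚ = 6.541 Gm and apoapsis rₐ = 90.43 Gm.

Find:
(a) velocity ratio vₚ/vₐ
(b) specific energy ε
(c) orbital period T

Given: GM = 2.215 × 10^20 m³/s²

Convert to SI: rₚ = 6.541 Gm = 6.541e+09 m; rₐ = 90.43 Gm = 9.043e+10 m.
(a) Conservation of angular momentum (rₚvₚ = rₐvₐ) gives vₚ/vₐ = rₐ/rₚ = 9.043e+10/6.541e+09 ≈ 13.83
(b) With a = (rₚ + rₐ)/2 = 4.84855e+10 m, ε = −GM/(2a) = −2.215e+20/(2 · 4.84855e+10) J/kg ≈ -2.284e+09 J/kg
(c) With a = (rₚ + rₐ)/2 = 4.84855e+10 m, T = 2π √(a³/GM) = 2π √((4.84855e+10)³/2.215e+20) s ≈ 4.507e+06 s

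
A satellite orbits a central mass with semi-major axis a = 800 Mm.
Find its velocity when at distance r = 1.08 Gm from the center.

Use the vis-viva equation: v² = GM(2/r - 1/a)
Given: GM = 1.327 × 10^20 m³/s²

Convert to SI: a = 800 Mm = 8e+08 m; r = 1.08 Gm = 1.08e+09 m.
Vis-viva: v = √(GM · (2/r − 1/a)).
2/r − 1/a = 2/1.08e+09 − 1/8e+08 = 6.01852e-10 m⁻¹.
v = √(1.327e+20 · 6.01852e-10) m/s ≈ 2.826e+05 m/s = 282.6 km/s.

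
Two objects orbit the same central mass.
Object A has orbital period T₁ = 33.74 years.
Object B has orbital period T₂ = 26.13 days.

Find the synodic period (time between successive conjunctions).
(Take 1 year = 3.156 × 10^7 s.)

Convert to SI: T₁ = 33.74 years = 1.06483e+09 s; T₂ = 26.13 days = 2.25763e+06 s.
T_syn = |T₁ · T₂ / (T₁ − T₂)|.
T_syn = |1.06483e+09 · 2.25763e+06 / (1.06483e+09 − 2.25763e+06)| s ≈ 2.262e+06 s = 26.19 days.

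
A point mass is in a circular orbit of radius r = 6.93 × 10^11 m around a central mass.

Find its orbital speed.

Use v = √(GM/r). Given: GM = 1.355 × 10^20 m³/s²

For a circular orbit, gravity supplies the centripetal force, so v = √(GM / r).
v = √(1.355e+20 / 6.93e+11) m/s ≈ 1.398e+04 m/s = 13.98 km/s.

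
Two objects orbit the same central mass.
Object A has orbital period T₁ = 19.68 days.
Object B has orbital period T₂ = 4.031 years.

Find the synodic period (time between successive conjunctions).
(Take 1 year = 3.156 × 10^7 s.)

Convert to SI: T₁ = 19.68 days = 1.70035e+06 s; T₂ = 4.031 years = 1.27218e+08 s.
T_syn = |T₁ · T₂ / (T₁ − T₂)|.
T_syn = |1.70035e+06 · 1.27218e+08 / (1.70035e+06 − 1.27218e+08)| s ≈ 1.723e+06 s = 19.95 days.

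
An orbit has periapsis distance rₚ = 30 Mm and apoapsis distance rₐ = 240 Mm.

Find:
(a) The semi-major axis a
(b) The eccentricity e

Convert to SI: rₚ = 30 Mm = 3e+07 m; rₐ = 240 Mm = 2.4e+08 m.
(a) a = (rₚ + rₐ) / 2 = (3e+07 + 2.4e+08) / 2 ≈ 1.35e+08 m = 135 Mm.
(b) e = (rₐ − rₚ) / (rₐ + rₚ) = (2.4e+08 − 3e+07) / (2.4e+08 + 3e+07) ≈ 0.7778.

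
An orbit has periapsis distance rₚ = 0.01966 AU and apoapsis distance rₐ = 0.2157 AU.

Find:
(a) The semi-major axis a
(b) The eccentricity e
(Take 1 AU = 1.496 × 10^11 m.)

Convert to SI: rₚ = 0.01966 AU = 2.94114e+09 m; rₐ = 0.2157 AU = 3.22687e+10 m.
(a) a = (rₚ + rₐ) / 2 = (2.94114e+09 + 3.22687e+10) / 2 ≈ 1.76e+10 m = 0.1177 AU.
(b) e = (rₐ − rₚ) / (rₐ + rₚ) = (3.22687e+10 − 2.94114e+09) / (3.22687e+10 + 2.94114e+09) ≈ 0.8329.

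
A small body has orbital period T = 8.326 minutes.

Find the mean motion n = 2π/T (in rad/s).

Convert to SI: T = 8.326 minutes = 499.56 s.
n = 2π / T.
n = 2π / 499.56 s ≈ 0.01258 rad/s.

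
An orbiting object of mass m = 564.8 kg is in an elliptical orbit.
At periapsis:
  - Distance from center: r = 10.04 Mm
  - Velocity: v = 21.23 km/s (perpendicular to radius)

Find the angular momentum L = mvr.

Convert to SI: r = 10.04 Mm = 1.004e+07 m; v = 21.23 km/s = 21230 m/s.
Since v is perpendicular to r, L = m · v · r.
L = 564.8 · 21230 · 1.004e+07 kg·m²/s ≈ 1.204e+14 kg·m²/s.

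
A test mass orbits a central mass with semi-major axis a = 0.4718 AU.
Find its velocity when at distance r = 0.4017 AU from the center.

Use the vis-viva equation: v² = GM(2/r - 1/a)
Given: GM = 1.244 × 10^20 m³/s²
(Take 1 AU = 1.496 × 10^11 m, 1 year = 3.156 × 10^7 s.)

Convert to SI: a = 0.4718 AU = 7.05813e+10 m; r = 0.4017 AU = 6.00943e+10 m.
Vis-viva: v = √(GM · (2/r − 1/a)).
2/r − 1/a = 2/6.00943e+10 − 1/7.05813e+10 = 1.9113e-11 m⁻¹.
v = √(1.244e+20 · 1.9113e-11) m/s ≈ 4.876e+04 m/s = 10.29 AU/year.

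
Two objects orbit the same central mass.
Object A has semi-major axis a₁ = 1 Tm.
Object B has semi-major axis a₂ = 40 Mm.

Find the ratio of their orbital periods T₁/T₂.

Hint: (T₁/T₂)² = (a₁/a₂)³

Convert to SI: a₁ = 1 Tm = 1e+12 m; a₂ = 40 Mm = 4e+07 m.
From Kepler's third law, (T₁/T₂)² = (a₁/a₂)³, so T₁/T₂ = (a₁/a₂)^(3/2).
a₁/a₂ = 1e+12 / 4e+07 = 25000.
T₁/T₂ = (25000)^(3/2) ≈ 3.953e+06.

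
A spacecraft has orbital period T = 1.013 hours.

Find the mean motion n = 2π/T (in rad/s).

Convert to SI: T = 1.013 hours = 3646.8 s.
n = 2π / T.
n = 2π / 3646.8 s ≈ 0.001723 rad/s.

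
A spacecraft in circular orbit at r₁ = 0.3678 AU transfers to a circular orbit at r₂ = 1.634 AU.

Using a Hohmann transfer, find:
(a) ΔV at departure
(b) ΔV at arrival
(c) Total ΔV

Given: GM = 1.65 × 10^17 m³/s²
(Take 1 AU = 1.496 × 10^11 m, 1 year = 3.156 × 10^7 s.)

Convert to SI: r₁ = 0.3678 AU = 5.50229e+10 m; r₂ = 1.634 AU = 2.44446e+11 m.
Transfer semi-major axis: a_t = (r₁ + r₂)/2 = (5.50229e+10 + 2.44446e+11)/2 = 1.49735e+11 m.
Circular speeds: v₁ = √(GM/r₁) = 1731.69 m/s, v₂ = √(GM/r₂) = 821.581 m/s.
Transfer speeds (vis-viva v² = GM(2/r − 1/a_t)): v₁ᵗ = 2212.59 m/s, v₂ᵗ = 498.036 m/s.
(a) ΔV₁ = |v₁ᵗ − v₁| ≈ 480.9 m/s = 0.1015 AU/year.
(b) ΔV₂ = |v₂ − v₂ᵗ| ≈ 323.5 m/s = 0.06826 AU/year.
(c) ΔV_total = ΔV₁ + ΔV₂ ≈ 804.4 m/s = 0.1697 AU/year.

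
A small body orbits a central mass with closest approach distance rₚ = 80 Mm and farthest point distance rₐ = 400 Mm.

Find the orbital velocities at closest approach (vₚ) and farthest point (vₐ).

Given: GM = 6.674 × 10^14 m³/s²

Convert to SI: rₚ = 80 Mm = 8e+07 m; rₐ = 400 Mm = 4e+08 m.
Use the vis-viva equation v² = GM(2/r − 1/a) with a = (rₚ + rₐ)/2 = (8e+07 + 4e+08)/2 = 2.4e+08 m.
vₚ = √(GM · (2/rₚ − 1/a)) = √(6.674e+14 · (2/8e+07 − 1/2.4e+08)) m/s ≈ 3729 m/s = 3.729 km/s.
vₐ = √(GM · (2/rₐ − 1/a)) = √(6.674e+14 · (2/4e+08 − 1/2.4e+08)) m/s ≈ 745.8 m/s = 745.8 m/s.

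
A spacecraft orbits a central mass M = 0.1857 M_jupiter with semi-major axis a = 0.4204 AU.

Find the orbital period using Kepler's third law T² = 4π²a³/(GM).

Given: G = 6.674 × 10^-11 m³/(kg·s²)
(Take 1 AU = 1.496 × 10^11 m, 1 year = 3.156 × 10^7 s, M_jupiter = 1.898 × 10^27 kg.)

Convert to SI: a = 0.4204 AU = 6.28918e+10 m; M = 0.1857 M_jupiter = 3.52459e+26 kg.
GM = G · M = 6.674e-11 · 3.52459e+26 = 2.35231e+16 m³/s².
Kepler's third law: T = 2π √(a³ / GM).
Substituting a = 6.28918e+10 m and GM = 2.35231e+16 m³/s²:
T = 2π √((6.28918e+10)³ / 2.35231e+16) s
T ≈ 6.461e+08 s = 20.47 years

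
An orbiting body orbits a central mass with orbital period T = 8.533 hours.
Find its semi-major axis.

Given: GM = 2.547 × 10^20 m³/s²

Convert to SI: T = 8.533 hours = 30718.8 s.
Invert Kepler's third law: a = (GM · T² / (4π²))^(1/3).
Substituting T = 30718.8 s and GM = 2.547e+20 m³/s²:
a = (2.547e+20 · (30718.8)² / (4π²))^(1/3) m
a ≈ 1.826e+09 m = 1.826 Gm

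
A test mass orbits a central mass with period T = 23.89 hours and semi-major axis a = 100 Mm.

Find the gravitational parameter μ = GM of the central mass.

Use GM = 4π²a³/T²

Convert to SI: T = 23.89 hours = 86004 s; a = 100 Mm = 1e+08 m.
GM = 4π² · a³ / T².
GM = 4π² · (1e+08)³ / (86004)² m³/s² ≈ 5.337e+15 m³/s² = 5.337 × 10^15 m³/s².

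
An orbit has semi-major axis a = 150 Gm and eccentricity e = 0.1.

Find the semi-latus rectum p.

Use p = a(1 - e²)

Convert to SI: a = 150 Gm = 1.5e+11 m.
p = a (1 − e²).
p = 1.5e+11 · (1 − (0.1)²) = 1.5e+11 · 0.99 ≈ 1.485e+11 m = 148.5 Gm.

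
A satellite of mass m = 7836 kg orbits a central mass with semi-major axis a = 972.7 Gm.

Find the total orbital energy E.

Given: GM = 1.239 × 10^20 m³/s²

Convert to SI: a = 972.7 Gm = 9.727e+11 m.
E = −GMm / (2a).
E = −1.239e+20 · 7836 / (2 · 9.727e+11) J ≈ -4.991e+11 J = -499.1 GJ.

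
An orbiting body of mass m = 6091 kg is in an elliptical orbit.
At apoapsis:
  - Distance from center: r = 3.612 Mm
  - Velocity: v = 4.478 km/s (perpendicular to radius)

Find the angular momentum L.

Convert to SI: r = 3.612 Mm = 3.612e+06 m; v = 4.478 km/s = 4478 m/s.
Since v is perpendicular to r, L = m · v · r.
L = 6091 · 4478 · 3.612e+06 kg·m²/s ≈ 9.852e+13 kg·m²/s.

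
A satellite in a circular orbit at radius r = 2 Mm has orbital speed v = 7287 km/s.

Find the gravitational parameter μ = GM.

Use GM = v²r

Convert to SI: r = 2 Mm = 2e+06 m; v = 7287 km/s = 7.287e+06 m/s.
For a circular orbit v² = GM/r, so GM = v² · r.
GM = (7.287e+06)² · 2e+06 m³/s² ≈ 1.062e+20 m³/s² = 1.062 × 10^20 m³/s².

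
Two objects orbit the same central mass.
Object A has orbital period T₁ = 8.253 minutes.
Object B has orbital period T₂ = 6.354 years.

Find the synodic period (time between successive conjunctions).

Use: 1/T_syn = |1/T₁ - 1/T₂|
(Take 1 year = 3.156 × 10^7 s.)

Convert to SI: T₁ = 8.253 minutes = 495.18 s; T₂ = 6.354 years = 2.00532e+08 s.
T_syn = |T₁ · T₂ / (T₁ − T₂)|.
T_syn = |495.18 · 2.00532e+08 / (495.18 − 2.00532e+08)| s ≈ 495.2 s = 8.253 minutes.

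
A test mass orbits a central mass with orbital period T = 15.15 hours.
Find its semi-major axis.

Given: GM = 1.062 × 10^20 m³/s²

Convert to SI: T = 15.15 hours = 54540 s.
Invert Kepler's third law: a = (GM · T² / (4π²))^(1/3).
Substituting T = 54540 s and GM = 1.062e+20 m³/s²:
a = (1.062e+20 · (54540)² / (4π²))^(1/3) m
a ≈ 2e+09 m = 2 Gm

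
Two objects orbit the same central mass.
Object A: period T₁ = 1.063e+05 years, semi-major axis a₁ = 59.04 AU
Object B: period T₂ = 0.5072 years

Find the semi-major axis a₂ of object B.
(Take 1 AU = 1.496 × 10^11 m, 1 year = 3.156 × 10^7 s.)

Convert to SI: T₁ = 1.063e+05 years = 3.35483e+12 s; a₁ = 59.04 AU = 8.83238e+12 m; T₂ = 0.5072 years = 1.60072e+07 s.
Kepler's third law: (T₁/T₂)² = (a₁/a₂)³ ⇒ a₂ = a₁ · (T₂/T₁)^(2/3).
T₂/T₁ = 1.60072e+07 / 3.35483e+12 = 4.7714e-06.
a₂ = 8.83238e+12 · (4.7714e-06)^(2/3) m ≈ 2.503e+09 m = 0.01673 AU.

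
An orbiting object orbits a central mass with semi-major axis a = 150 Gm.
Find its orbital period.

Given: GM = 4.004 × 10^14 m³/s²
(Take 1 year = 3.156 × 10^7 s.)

Convert to SI: a = 150 Gm = 1.5e+11 m.
Kepler's third law: T = 2π √(a³ / GM).
Substituting a = 1.5e+11 m and GM = 4.004e+14 m³/s²:
T = 2π √((1.5e+11)³ / 4.004e+14) s
T ≈ 1.824e+10 s = 578 years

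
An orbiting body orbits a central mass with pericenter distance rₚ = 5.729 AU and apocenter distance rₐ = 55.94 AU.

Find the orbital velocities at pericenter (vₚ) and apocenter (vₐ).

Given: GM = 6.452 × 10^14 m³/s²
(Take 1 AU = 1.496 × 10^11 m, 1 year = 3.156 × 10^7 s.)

Convert to SI: rₚ = 5.729 AU = 8.57058e+11 m; rₐ = 55.94 AU = 8.36862e+12 m.
Use the vis-viva equation v² = GM(2/r − 1/a) with a = (rₚ + rₐ)/2 = (8.57058e+11 + 8.36862e+12)/2 = 4.61284e+12 m.
vₚ = √(GM · (2/rₚ − 1/a)) = √(6.452e+14 · (2/8.57058e+11 − 1/4.61284e+12)) m/s ≈ 36.96 m/s = 0.007796 AU/year.
vₐ = √(GM · (2/rₐ − 1/a)) = √(6.452e+14 · (2/8.36862e+12 − 1/4.61284e+12)) m/s ≈ 3.785 m/s = 0.0007984 AU/year.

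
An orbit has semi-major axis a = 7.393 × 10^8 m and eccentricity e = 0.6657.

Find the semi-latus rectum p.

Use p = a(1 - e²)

p = a (1 − e²).
p = 7.393e+08 · (1 − (0.6657)²) = 7.393e+08 · 0.556844 ≈ 4.117e+08 m = 4.117 × 10^8 m.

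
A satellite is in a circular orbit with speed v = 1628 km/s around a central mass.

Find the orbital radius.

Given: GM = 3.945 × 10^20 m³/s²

Convert to SI: v = 1628 km/s = 1.628e+06 m/s.
For a circular orbit, v² = GM / r, so r = GM / v².
r = 3.945e+20 / (1.628e+06)² m ≈ 1.488e+08 m = 1.488 × 10^8 m.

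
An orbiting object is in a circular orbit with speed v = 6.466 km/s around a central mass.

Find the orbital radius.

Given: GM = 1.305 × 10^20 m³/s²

Convert to SI: v = 6.466 km/s = 6466 m/s.
For a circular orbit, v² = GM / r, so r = GM / v².
r = 1.305e+20 / (6466)² m ≈ 3.121e+12 m = 3.121 Tm.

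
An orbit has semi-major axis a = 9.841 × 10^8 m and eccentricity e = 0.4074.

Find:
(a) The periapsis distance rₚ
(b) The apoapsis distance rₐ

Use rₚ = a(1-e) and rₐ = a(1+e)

(a) rₚ = a(1 − e) = 9.841e+08 · (1 − 0.4074) = 9.841e+08 · 0.5926 ≈ 5.832e+08 m = 5.832 × 10^8 m.
(b) rₐ = a(1 + e) = 9.841e+08 · (1 + 0.4074) = 9.841e+08 · 1.4074 ≈ 1.385e+09 m = 1.385 × 10^9 m.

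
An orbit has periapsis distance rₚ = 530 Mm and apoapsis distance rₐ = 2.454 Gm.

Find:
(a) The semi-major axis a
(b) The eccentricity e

Convert to SI: rₚ = 530 Mm = 5.3e+08 m; rₐ = 2.454 Gm = 2.454e+09 m.
(a) a = (rₚ + rₐ) / 2 = (5.3e+08 + 2.454e+09) / 2 ≈ 1.492e+09 m = 1.492 Gm.
(b) e = (rₐ − rₚ) / (rₐ + rₚ) = (2.454e+09 − 5.3e+08) / (2.454e+09 + 5.3e+08) ≈ 0.6448.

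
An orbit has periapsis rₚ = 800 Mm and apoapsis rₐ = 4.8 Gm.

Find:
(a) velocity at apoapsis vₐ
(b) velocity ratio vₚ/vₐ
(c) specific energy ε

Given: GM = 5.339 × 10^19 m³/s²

Convert to SI: rₚ = 800 Mm = 8e+08 m; rₐ = 4.8 Gm = 4.8e+09 m.
(a) With a = (rₚ + rₐ)/2 = 2.8e+09 m, vₐ = √(GM (2/rₐ − 1/a)) = √(5.339e+19 · (2/4.8e+09 − 1/2.8e+09)) m/s ≈ 5.637e+04 m/s
(b) Conservation of angular momentum (rₚvₚ = rₐvₐ) gives vₚ/vₐ = rₐ/rₚ = 4.8e+09/8e+08 ≈ 6
(c) With a = (rₚ + rₐ)/2 = 2.8e+09 m, ε = −GM/(2a) = −5.339e+19/(2 · 2.8e+09) J/kg ≈ -9.534e+09 J/kg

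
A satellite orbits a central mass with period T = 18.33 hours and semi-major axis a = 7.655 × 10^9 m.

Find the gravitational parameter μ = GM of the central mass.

Convert to SI: T = 18.33 hours = 65988 s.
GM = 4π² · a³ / T².
GM = 4π² · (7.655e+09)³ / (65988)² m³/s² ≈ 4.067e+21 m³/s² = 4.067 × 10^21 m³/s².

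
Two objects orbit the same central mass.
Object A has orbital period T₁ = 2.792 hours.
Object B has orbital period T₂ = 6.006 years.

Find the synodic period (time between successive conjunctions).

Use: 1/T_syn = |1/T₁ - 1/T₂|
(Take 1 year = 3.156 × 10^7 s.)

Convert to SI: T₁ = 2.792 hours = 10051.2 s; T₂ = 6.006 years = 1.89549e+08 s.
T_syn = |T₁ · T₂ / (T₁ − T₂)|.
T_syn = |10051.2 · 1.89549e+08 / (10051.2 − 1.89549e+08)| s ≈ 1.005e+04 s = 2.792 hours.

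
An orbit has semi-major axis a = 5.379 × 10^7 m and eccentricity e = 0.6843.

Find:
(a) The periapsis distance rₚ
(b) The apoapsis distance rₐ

(a) rₚ = a(1 − e) = 5.379e+07 · (1 − 0.6843) = 5.379e+07 · 0.3157 ≈ 1.698e+07 m = 1.698 × 10^7 m.
(b) rₐ = a(1 + e) = 5.379e+07 · (1 + 0.6843) = 5.379e+07 · 1.6843 ≈ 9.06e+07 m = 9.06 × 10^7 m.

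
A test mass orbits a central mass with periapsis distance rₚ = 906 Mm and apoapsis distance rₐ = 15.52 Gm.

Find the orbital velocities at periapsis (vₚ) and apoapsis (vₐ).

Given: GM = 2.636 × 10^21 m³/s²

Convert to SI: rₚ = 906 Mm = 9.06e+08 m; rₐ = 15.52 Gm = 1.552e+10 m.
Use the vis-viva equation v² = GM(2/r − 1/a) with a = (rₚ + rₐ)/2 = (9.06e+08 + 1.552e+10)/2 = 8.213e+09 m.
vₚ = √(GM · (2/rₚ − 1/a)) = √(2.636e+21 · (2/9.06e+08 − 1/8.213e+09)) m/s ≈ 2.345e+06 m/s = 2345 km/s.
vₐ = √(GM · (2/rₐ − 1/a)) = √(2.636e+21 · (2/1.552e+10 − 1/8.213e+09)) m/s ≈ 1.369e+05 m/s = 136.9 km/s.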